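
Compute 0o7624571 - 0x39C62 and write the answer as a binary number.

0o7624571 = 0b111110010100101111001 in binary.
0x39C62 = 0b111001110001100010 in binary.
Subtract column by column in base 2:
  1-0 → 1
  0-1 → 1 (borrow)
  0-0-1 → 1 (borrow)
  1-0-1 → 0
  1-0 → 1
  1-1 → 0
  1-1 → 0
  0-0 → 0
  1-0 → 1
  0-0 → 0
  0-1 → 1 (borrow)
  1-1-1 → 1 (borrow)
  0-1-1 → 0 (borrow)
  1-0-1 → 0
  0-0 → 0
  0-1 → 1 (borrow)
  1-1-1 → 1 (borrow)
  1-1-1 → 1 (borrow)
  1-0-1 → 0
  1-0 → 1
  1-0 → 1

0b110111000110100010111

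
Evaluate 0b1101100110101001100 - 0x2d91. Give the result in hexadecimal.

0x69fbb

0b1101100110101001100 = 0x6cd4c in hexadecimal.
Subtract column by column in base 16:
  c-1 → b
  4-9 → b (borrow)
  d-d-1 → f (borrow)
  c-2-1 → 9
  6-0 → 6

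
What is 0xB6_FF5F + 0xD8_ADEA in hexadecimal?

Add column by column in base 16, right to left:
  F+A = 9 carry 1
  5+E+1 = 4 carry 1
  F+D+1 = D carry 1
  F+A+1 = A carry 1
  6+8+1 = F
  B+D = 8 carry 1
  final carry 1

0x18FAD49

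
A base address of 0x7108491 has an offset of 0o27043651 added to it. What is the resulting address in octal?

0o733146072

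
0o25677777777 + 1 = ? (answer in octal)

0o25700000000

The trailing 8 digits are 7 (max in base 8), so adding 1 cascades: they roll to 0 and the next digit up increments.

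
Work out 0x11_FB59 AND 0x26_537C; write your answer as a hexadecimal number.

AND each hex digit independently (no carries):
  1&2=0, 1&6=0, F&5=5, B&3=3, 5&7=5, 9&C=8

0x005358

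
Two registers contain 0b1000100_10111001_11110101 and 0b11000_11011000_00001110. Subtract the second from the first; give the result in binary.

Subtract column by column in base 2:
  1-0 → 1
  0-1 → 1 (borrow)
  1-1-1 → 1 (borrow)
  0-1-1 → 0 (borrow)
  1-0-1 → 0
  1-0 → 1
  1-0 → 1
  1-0 → 1
  1-0 → 1
  0-0 → 0
  0-0 → 0
  1-1 → 0
  1-1 → 0
  1-0 → 1
  0-1 → 1 (borrow)
  1-1-1 → 1 (borrow)
  0-0-1 → 1 (borrow)
  0-0-1 → 1 (borrow)
  1-0-1 → 0
  0-1 → 1 (borrow)
  0-1-1 → 0 (borrow)
  0-0-1 → 1 (borrow)
  1-0-1 → 0

0b1010111110000111100111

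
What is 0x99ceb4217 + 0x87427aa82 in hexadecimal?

0x121112ec99

Add column by column in base 16, right to left:
  7+2 = 9
  1+8 = 9
  2+a = c
  4+a = e
  b+7 = 2 carry 1
  e+2+1 = 1 carry 1
  c+4+1 = 1 carry 1
  9+7+1 = 1 carry 1
  9+8+1 = 2 carry 1
  final carry 1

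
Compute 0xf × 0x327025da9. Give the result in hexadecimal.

0x2f49237ce7

Multiply each base-16 digit by 15, carrying:
  9×15 = 135 → write 7 carry 8
  a×15+8 = 158 → write e carry 9
  d×15+9 = 204 → write c carry 12
  5×15+12 = 87 → write 7 carry 5
  2×15+5 = 35 → write 3 carry 2
  0×15+2 = 2 → write 2
  7×15 = 105 → write 9 carry 6
  2×15+6 = 36 → write 4 carry 2
  3×15+2 = 47 → write f carry 2
  remaining carry: 2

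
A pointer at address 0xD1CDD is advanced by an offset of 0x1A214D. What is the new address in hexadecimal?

Add column by column in base 16, right to left:
  D+D = A carry 1
  D+4+1 = 2 carry 1
  C+1+1 = E
  1+2 = 3
  D+A = 7 carry 1
  0+1+1 = 2

0x273E2A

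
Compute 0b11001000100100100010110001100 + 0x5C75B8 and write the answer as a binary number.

0x5C75B8 = 0b10111000111010110111000 in binary.
Add column by column in base 2, right to left:
  0+0 = 0
  0+0 = 0
  1+0 = 1
  1+1 = 0 carry 1
  0+1+1 = 0 carry 1
  0+1+1 = 0 carry 1
  0+0+1 = 1
  1+1 = 0 carry 1
  1+1+1 = 1 carry 1
  0+0+1 = 1
  1+1 = 0 carry 1
  0+0+1 = 1
  0+1 = 1
  0+1 = 1
  1+1 = 0 carry 1
  0+0+1 = 1
  0+0 = 0
  1+0 = 1
  0+1 = 1
  0+1 = 1
  1+1 = 0 carry 1
  0+0+1 = 1
  0+1 = 1
  0+0 = 0
  1+0 = 1
  0+0 = 0
  0+0 = 0
  1+0 = 1
  1+0 = 1

0b11001011011101011101101000100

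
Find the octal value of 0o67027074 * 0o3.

Multiply each base-8 digit by 3, carrying:
  4×3 = 12 → write 4 carry 1
  7×3+1 = 22 → write 6 carry 2
  0×3+2 = 2 → write 2
  7×3 = 21 → write 5 carry 2
  2×3+2 = 8 → write 0 carry 1
  0×3+1 = 1 → write 1
  7×3 = 21 → write 5 carry 2
  6×3+2 = 20 → write 4 carry 2
  remaining carry: 2

0o245105264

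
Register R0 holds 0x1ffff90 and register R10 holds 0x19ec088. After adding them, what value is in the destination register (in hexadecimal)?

Add column by column in base 16, right to left:
  0+8 = 8
  9+8 = 1 carry 1
  f+0+1 = 0 carry 1
  f+c+1 = c carry 1
  f+e+1 = e carry 1
  f+9+1 = 9 carry 1
  1+1+1 = 3

0x39ec018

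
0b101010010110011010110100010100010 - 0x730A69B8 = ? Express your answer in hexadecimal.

0b101010010110011010110100010100010 = 0x152CD68A2 in hexadecimal.
Subtract column by column in base 16:
  2-8 → A (borrow)
  A-B-1 → E (borrow)
  8-9-1 → E (borrow)
  6-6-1 → F (borrow)
  D-A-1 → 2
  C-0 → C
  2-3 → F (borrow)
  5-7-1 → D (borrow)
  1-0-1 → 0

0xDFC2FEEA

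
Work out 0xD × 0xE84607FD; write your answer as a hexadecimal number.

0xBCB8E67D9

Multiply each base-16 digit by 13, carrying:
  D×13 = 169 → write 9 carry 10
  F×13+10 = 205 → write D carry 12
  7×13+12 = 103 → write 7 carry 6
  0×13+6 = 6 → write 6
  6×13 = 78 → write E carry 4
  4×13+4 = 56 → write 8 carry 3
  8×13+3 = 107 → write B carry 6
  E×13+6 = 188 → write C carry 11
  remaining carry: B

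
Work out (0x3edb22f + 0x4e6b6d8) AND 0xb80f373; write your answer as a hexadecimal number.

0x8806103

Add column by column in base 16, right to left:
  f+8 = 7 carry 1
  2+d+1 = 0 carry 1
  2+6+1 = 9
  b+b = 6 carry 1
  d+6+1 = 4 carry 1
  e+e+1 = d carry 1
  3+4+1 = 8
Sum = 0x8d46907; now AND with 0xb80f373:
  8&b=8, d&8=8, 4&0=0, 6&f=6, 9&3=1, 0&7=0, 7&3=3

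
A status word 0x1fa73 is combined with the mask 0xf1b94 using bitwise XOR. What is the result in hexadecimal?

XOR each hex digit independently (no carries):
  1^f=e, f^1=e, a^b=1, 7^9=e, 3^4=7

0xee1e7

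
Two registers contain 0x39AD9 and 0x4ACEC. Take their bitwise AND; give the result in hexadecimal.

AND each hex digit independently (no carries):
  3&4=0, 9&A=8, A&C=8, D&E=C, 9&C=8

0x088C8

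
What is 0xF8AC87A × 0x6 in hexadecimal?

0x5D40B2DC

Multiply each base-16 digit by 6, carrying:
  A×6 = 60 → write C carry 3
  7×6+3 = 45 → write D carry 2
  8×6+2 = 50 → write 2 carry 3
  C×6+3 = 75 → write B carry 4
  A×6+4 = 64 → write 0 carry 4
  8×6+4 = 52 → write 4 carry 3
  F×6+3 = 93 → write D carry 5
  remaining carry: 5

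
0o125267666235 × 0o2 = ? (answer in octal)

Multiply each base-8 digit by 2, carrying:
  5×2 = 10 → write 2 carry 1
  3×2+1 = 7 → write 7
  2×2 = 4 → write 4
  6×2 = 12 → write 4 carry 1
  6×2+1 = 13 → write 5 carry 1
  6×2+1 = 13 → write 5 carry 1
  7×2+1 = 15 → write 7 carry 1
  6×2+1 = 13 → write 5 carry 1
  2×2+1 = 5 → write 5
  5×2 = 10 → write 2 carry 1
  2×2+1 = 5 → write 5
  1×2 = 2 → write 2

0o252557554472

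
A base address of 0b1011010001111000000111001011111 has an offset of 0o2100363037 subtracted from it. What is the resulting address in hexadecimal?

0x493A2840

0b1011010001111000000111001011111 = 0x5A3C0E5F in hexadecimal.
0o2100363037 = 0x1101E61F in hexadecimal.
Subtract column by column in base 16:
  F-F → 0
  5-1 → 4
  E-6 → 8
  0-E → 2 (borrow)
  C-1-1 → A
  3-0 → 3
  A-1 → 9
  5-1 → 4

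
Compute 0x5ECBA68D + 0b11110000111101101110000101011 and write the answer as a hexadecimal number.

0b11110000111101101110000101011 = 0x1E1EDC2B in hexadecimal.
Add column by column in base 16, right to left:
  D+B = 8 carry 1
  8+2+1 = B
  6+C = 2 carry 1
  A+D+1 = 8 carry 1
  B+E+1 = A carry 1
  C+1+1 = E
  E+E = C carry 1
  5+1+1 = 7

0x7CEA82B8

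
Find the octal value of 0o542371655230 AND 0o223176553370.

AND each oct digit independently (no carries):
  5&2=0, 4&2=0, 2&3=2, 3&1=1, 7&7=7, 1&6=0, 6&5=4, 5&5=5, 5&3=1, 2&3=2, 3&7=3, 0&0=0

0o002170451230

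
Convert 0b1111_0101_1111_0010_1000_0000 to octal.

Group the bits in threes: 111 101 011 111 001 010 000 000 → 75371200.

0o75371200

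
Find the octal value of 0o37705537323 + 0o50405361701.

Add column by column in base 8, right to left:
  3+1 = 4
  2+0 = 2
  3+7 = 2 carry 1
  7+1+1 = 1 carry 1
  3+6+1 = 2 carry 1
  5+3+1 = 1 carry 1
  5+5+1 = 3 carry 1
  0+0+1 = 1
  7+4 = 3 carry 1
  7+0+1 = 0 carry 1
  3+5+1 = 1 carry 1
  final carry 1

0o110313121224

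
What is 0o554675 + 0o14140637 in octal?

0o14715534

Add column by column in base 8, right to left:
  5+7 = 4 carry 1
  7+3+1 = 3 carry 1
  6+6+1 = 5 carry 1
  4+0+1 = 5
  5+4 = 1 carry 1
  5+1+1 = 7
  0+4 = 4
  0+1 = 1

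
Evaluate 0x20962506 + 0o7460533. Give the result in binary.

0b100000101101001000011001100001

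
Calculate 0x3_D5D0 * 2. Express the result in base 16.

Multiply each base-16 digit by 2, carrying:
  0×2 = 0 → write 0
  D×2 = 26 → write A carry 1
  5×2+1 = 11 → write B
  D×2 = 26 → write A carry 1
  3×2+1 = 7 → write 7

0x7ABA0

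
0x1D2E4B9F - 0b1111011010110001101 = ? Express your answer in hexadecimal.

0x1D269612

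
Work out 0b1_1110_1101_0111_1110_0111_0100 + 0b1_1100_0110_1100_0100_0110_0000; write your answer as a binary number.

0b11101101000100001011010100

Add column by column in base 2, right to left:
  0+0 = 0
  0+0 = 0
  1+0 = 1
  0+0 = 0
  1+0 = 1
  1+1 = 0 carry 1
  1+1+1 = 1 carry 1
  0+0+1 = 1
  0+0 = 0
  1+0 = 1
  1+1 = 0 carry 1
  1+0+1 = 0 carry 1
  1+0+1 = 0 carry 1
  1+0+1 = 0 carry 1
  1+1+1 = 1 carry 1
  0+1+1 = 0 carry 1
  1+0+1 = 0 carry 1
  0+1+1 = 0 carry 1
  1+1+1 = 1 carry 1
  1+0+1 = 0 carry 1
  0+0+1 = 1
  1+0 = 1
  1+1 = 0 carry 1
  1+1+1 = 1 carry 1
  1+1+1 = 1 carry 1
  final carry 1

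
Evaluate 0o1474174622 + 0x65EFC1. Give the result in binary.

0o1474174622 = 0b1100111100001111100110010010 in binary.
0x65EFC1 = 0b11001011110111111000001 in binary.
Add column by column in base 2, right to left:
  0+1 = 1
  1+0 = 1
  0+0 = 0
  0+0 = 0
  1+0 = 1
  0+0 = 0
  0+1 = 1
  1+1 = 0 carry 1
  1+1+1 = 1 carry 1
  0+1+1 = 0 carry 1
  0+1+1 = 0 carry 1
  1+1+1 = 1 carry 1
  1+0+1 = 0 carry 1
  1+1+1 = 1 carry 1
  1+1+1 = 1 carry 1
  1+1+1 = 1 carry 1
  0+1+1 = 0 carry 1
  0+0+1 = 1
  0+1 = 1
  0+0 = 0
  1+0 = 1
  1+1 = 0 carry 1
  1+1+1 = 1 carry 1
  1+0+1 = 0 carry 1
  0+0+1 = 1
  0+0 = 0
  1+0 = 1
  1+0 = 1

0b1101010101101110100101010011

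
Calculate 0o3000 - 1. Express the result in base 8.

0o2777

The trailing 3 digits are 0, so subtracting 1 borrows through: they become 7 and the next digit up decrements.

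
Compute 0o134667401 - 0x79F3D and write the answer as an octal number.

0x79F3D = 0o1717475 in octal.
Subtract column by column in base 8:
  1-5 → 4 (borrow)
  0-7-1 → 0 (borrow)
  4-4-1 → 7 (borrow)
  7-7-1 → 7 (borrow)
  6-1-1 → 4
  6-7 → 7 (borrow)
  4-1-1 → 2
  3-0 → 3
  1-0 → 1

0o132747704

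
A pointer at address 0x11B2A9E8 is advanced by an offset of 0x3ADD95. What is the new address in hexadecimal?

Add column by column in base 16, right to left:
  8+5 = D
  E+9 = 7 carry 1
  9+D+1 = 7 carry 1
  A+D+1 = 8 carry 1
  2+A+1 = D
  B+3 = E
  1+0 = 1
  1+0 = 1

0x11ED877D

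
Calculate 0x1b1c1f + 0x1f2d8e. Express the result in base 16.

0x3a49ad

Add column by column in base 16, right to left:
  f+e = d carry 1
  1+8+1 = a
  c+d = 9 carry 1
  1+2+1 = 4
  b+f = a carry 1
  1+1+1 = 3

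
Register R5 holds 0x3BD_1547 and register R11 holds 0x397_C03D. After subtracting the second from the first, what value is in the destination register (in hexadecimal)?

Subtract column by column in base 16:
  7-D → A (borrow)
  4-3-1 → 0
  5-0 → 5
  1-C → 5 (borrow)
  D-7-1 → 5
  B-9 → 2
  3-3 → 0

0x25550A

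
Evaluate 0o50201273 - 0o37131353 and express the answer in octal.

Subtract column by column in base 8:
  3-3 → 0
  7-5 → 2
  2-3 → 7 (borrow)
  1-1-1 → 7 (borrow)
  0-3-1 → 4 (borrow)
  2-1-1 → 0
  0-7 → 1 (borrow)
  5-3-1 → 1

0o11047720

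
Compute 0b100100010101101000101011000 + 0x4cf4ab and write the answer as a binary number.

0b100110101111100011000000011

0x4cf4ab = 0b10011001111010010101011 in binary.
Add column by column in base 2, right to left:
  0+1 = 1
  0+1 = 1
  0+0 = 0
  1+1 = 0 carry 1
  1+0+1 = 0 carry 1
  0+1+1 = 0 carry 1
  1+0+1 = 0 carry 1
  0+1+1 = 0 carry 1
  1+0+1 = 0 carry 1
  0+0+1 = 1
  0+1 = 1
  0+0 = 0
  1+1 = 0 carry 1
  0+1+1 = 0 carry 1
  1+1+1 = 1 carry 1
  1+1+1 = 1 carry 1
  0+0+1 = 1
  1+0 = 1
  0+1 = 1
  1+1 = 0 carry 1
  0+0+1 = 1
  0+0 = 0
  0+1 = 1
  1+0 = 1
  0+0 = 0
  0+0 = 0
  1+0 = 1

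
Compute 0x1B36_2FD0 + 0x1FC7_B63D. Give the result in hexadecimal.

Add column by column in base 16, right to left:
  0+D = D
  D+3 = 0 carry 1
  F+6+1 = 6 carry 1
  2+B+1 = E
  6+7 = D
  3+C = F
  B+F = A carry 1
  1+1+1 = 3

0x3AFDE60D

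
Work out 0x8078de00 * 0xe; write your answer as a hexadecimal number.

0x7069c2400

Multiply each base-16 digit by 14, carrying:
  0×14 = 0 → write 0
  0×14 = 0 → write 0
  e×14 = 196 → write 4 carry 12
  d×14+12 = 194 → write 2 carry 12
  8×14+12 = 124 → write c carry 7
  7×14+7 = 105 → write 9 carry 6
  0×14+6 = 6 → write 6
  8×14 = 112 → write 0 carry 7
  remaining carry: 7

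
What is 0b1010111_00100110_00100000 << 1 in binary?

Left shift by 1: append 1 zero bit.

0b101011100100110001000000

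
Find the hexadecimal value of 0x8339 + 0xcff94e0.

0xd001819

Add column by column in base 16, right to left:
  9+0 = 9
  3+e = 1 carry 1
  3+4+1 = 8
  8+9 = 1 carry 1
  0+f+1 = 0 carry 1
  0+f+1 = 0 carry 1
  0+c+1 = d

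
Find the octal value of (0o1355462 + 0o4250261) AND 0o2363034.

0o221000

Add column by column in base 8, right to left:
  2+1 = 3
  6+6 = 4 carry 1
  4+2+1 = 7
  5+0 = 5
  5+5 = 2 carry 1
  3+2+1 = 6
  1+4 = 5
Sum = 0o5625743; now AND with 0o2363034:
  5&2=0, 6&3=2, 2&6=2, 5&3=1, 7&0=0, 4&3=0, 3&4=0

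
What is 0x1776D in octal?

0o273555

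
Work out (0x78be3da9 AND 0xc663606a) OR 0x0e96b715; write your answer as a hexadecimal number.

0x4eb6b73d

0x78be3da9 AND 0xc663606a = 0x40222028.
Then OR with 0x0e96b715.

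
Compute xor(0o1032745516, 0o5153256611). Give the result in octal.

0o4161513307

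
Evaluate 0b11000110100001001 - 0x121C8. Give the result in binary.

0b110101101000001

0x121C8 = 0b10010000111001000 in binary.
Subtract column by column in base 2:
  1-0 → 1
  0-0 → 0
  0-0 → 0
  1-1 → 0
  0-0 → 0
  0-0 → 0
  0-1 → 1 (borrow)
  0-1-1 → 0 (borrow)
  1-1-1 → 1 (borrow)
  0-0-1 → 1 (borrow)
  1-0-1 → 0
  1-0 → 1
  0-0 → 0
  0-1 → 1 (borrow)
  0-0-1 → 1 (borrow)
  1-0-1 → 0
  1-1 → 0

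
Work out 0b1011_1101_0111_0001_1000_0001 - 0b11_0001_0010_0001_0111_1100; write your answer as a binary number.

0b100011000101000000000101

Subtract column by column in base 2:
  1-0 → 1
  0-0 → 0
  0-1 → 1 (borrow)
  0-1-1 → 0 (borrow)
  0-1-1 → 0 (borrow)
  0-1-1 → 0 (borrow)
  0-1-1 → 0 (borrow)
  1-0-1 → 0
  1-1 → 0
  0-0 → 0
  0-0 → 0
  0-0 → 0
  1-0 → 1
  1-1 → 0
  1-0 → 1
  0-0 → 0
  1-1 → 0
  0-0 → 0
  1-0 → 1
  1-0 → 1
  1-1 → 0
  1-1 → 0
  0-0 → 0
  1-0 → 1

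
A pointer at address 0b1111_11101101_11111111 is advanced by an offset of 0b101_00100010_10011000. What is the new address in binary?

0b101010001000010010111

Add column by column in base 2, right to left:
  1+0 = 1
  1+0 = 1
  1+0 = 1
  1+1 = 0 carry 1
  1+1+1 = 1 carry 1
  1+0+1 = 0 carry 1
  1+0+1 = 0 carry 1
  1+1+1 = 1 carry 1
  1+0+1 = 0 carry 1
  0+1+1 = 0 carry 1
  1+0+1 = 0 carry 1
  1+0+1 = 0 carry 1
  0+0+1 = 1
  1+1 = 0 carry 1
  1+0+1 = 0 carry 1
  1+0+1 = 0 carry 1
  1+1+1 = 1 carry 1
  1+0+1 = 0 carry 1
  1+1+1 = 1 carry 1
  1+0+1 = 0 carry 1
  final carry 1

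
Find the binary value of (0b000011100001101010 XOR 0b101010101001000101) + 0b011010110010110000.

First 0b000011100001101010 XOR 0b101010101001000101 = 0b101001001000101111.
Add column by column in base 2, right to left:
  1+0 = 1
  1+0 = 1
  1+0 = 1
  1+0 = 1
  0+1 = 1
  1+1 = 0 carry 1
  0+0+1 = 1
  0+1 = 1
  0+0 = 0
  1+0 = 1
  0+1 = 1
  0+1 = 1
  1+0 = 1
  0+1 = 1
  0+0 = 0
  1+1 = 0 carry 1
  0+1+1 = 0 carry 1
  1+0+1 = 0 carry 1
  final carry 1

0b1000011111011011111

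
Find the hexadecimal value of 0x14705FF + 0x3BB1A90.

Add column by column in base 16, right to left:
  F+0 = F
  F+9 = 8 carry 1
  5+A+1 = 0 carry 1
  0+1+1 = 2
  7+B = 2 carry 1
  4+B+1 = 0 carry 1
  1+3+1 = 5

0x502208F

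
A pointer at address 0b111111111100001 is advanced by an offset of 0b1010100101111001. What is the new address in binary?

Add column by column in base 2, right to left:
  1+1 = 0 carry 1
  0+0+1 = 1
  0+0 = 0
  0+1 = 1
  0+1 = 1
  1+1 = 0 carry 1
  1+1+1 = 1 carry 1
  1+0+1 = 0 carry 1
  1+1+1 = 1 carry 1
  1+0+1 = 0 carry 1
  1+0+1 = 0 carry 1
  1+1+1 = 1 carry 1
  1+0+1 = 0 carry 1
  1+1+1 = 1 carry 1
  1+0+1 = 0 carry 1
  0+1+1 = 0 carry 1
  final carry 1

0b10010100101011010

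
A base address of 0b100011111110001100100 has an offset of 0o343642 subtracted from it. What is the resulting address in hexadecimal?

0x1034C2

0b100011111110001100100 = 0x11FC64 in hexadecimal.
0o343642 = 0x1C7A2 in hexadecimal.
Subtract column by column in base 16:
  4-2 → 2
  6-A → C (borrow)
  C-7-1 → 4
  F-C → 3
  1-1 → 0
  1-0 → 1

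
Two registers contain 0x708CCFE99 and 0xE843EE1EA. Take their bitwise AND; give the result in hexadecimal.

0x6000CE088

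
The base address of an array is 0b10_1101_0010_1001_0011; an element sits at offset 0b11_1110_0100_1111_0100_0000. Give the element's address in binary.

Add column by column in base 2, right to left:
  1+0 = 1
  1+0 = 1
  0+0 = 0
  0+0 = 0
  1+0 = 1
  0+0 = 0
  0+1 = 1
  1+0 = 1
  0+1 = 1
  1+1 = 0 carry 1
  0+1+1 = 0 carry 1
  0+1+1 = 0 carry 1
  1+0+1 = 0 carry 1
  0+0+1 = 1
  1+1 = 0 carry 1
  1+0+1 = 0 carry 1
  0+0+1 = 1
  1+1 = 0 carry 1
  0+1+1 = 0 carry 1
  0+1+1 = 0 carry 1
  0+1+1 = 0 carry 1
  0+1+1 = 0 carry 1
  final carry 1

0b10000010010000111010011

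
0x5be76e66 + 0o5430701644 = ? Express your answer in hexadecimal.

0x884af20a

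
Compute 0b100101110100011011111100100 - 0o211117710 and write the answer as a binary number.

0o211117710 = 0b10001001001001111111001000 in binary.
Subtract column by column in base 2:
  0-0 → 0
  0-0 → 0
  1-0 → 1
  0-1 → 1 (borrow)
  0-0-1 → 1 (borrow)
  1-0-1 → 0
  1-1 → 0
  1-1 → 0
  1-1 → 0
  1-1 → 0
  1-1 → 0
  0-1 → 1 (borrow)
  1-1-1 → 1 (borrow)
  1-0-1 → 0
  0-0 → 0
  0-1 → 1 (borrow)
  0-0-1 → 1 (borrow)
  1-0-1 → 0
  0-1 → 1 (borrow)
  1-0-1 → 0
  1-0 → 1
  1-1 → 0
  0-0 → 0
  1-0 → 1
  0-0 → 0
  0-1 → 1 (borrow)
  1-0-1 → 0

0b10100101011001100000011100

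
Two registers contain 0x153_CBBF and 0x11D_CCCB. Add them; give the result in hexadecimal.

0x271988A

Add column by column in base 16, right to left:
  F+B = A carry 1
  B+C+1 = 8 carry 1
  B+C+1 = 8 carry 1
  C+C+1 = 9 carry 1
  3+D+1 = 1 carry 1
  5+1+1 = 7
  1+1 = 2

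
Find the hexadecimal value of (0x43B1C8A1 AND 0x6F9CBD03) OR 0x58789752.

0x43B1C8A1 AND 0x6F9CBD03 = 0x43908801.
Then OR with 0x58789752.

0x5BF89F53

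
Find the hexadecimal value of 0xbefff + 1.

The trailing 3 digits are F (max in base 16), so adding 1 cascades: they roll to 0 and the next digit up increments.

0xbf000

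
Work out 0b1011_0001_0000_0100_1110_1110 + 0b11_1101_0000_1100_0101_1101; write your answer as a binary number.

Add column by column in base 2, right to left:
  0+1 = 1
  1+0 = 1
  1+1 = 0 carry 1
  1+1+1 = 1 carry 1
  0+1+1 = 0 carry 1
  1+0+1 = 0 carry 1
  1+1+1 = 1 carry 1
  1+0+1 = 0 carry 1
  0+0+1 = 1
  0+0 = 0
  1+1 = 0 carry 1
  0+1+1 = 0 carry 1
  0+0+1 = 1
  0+0 = 0
  0+0 = 0
  0+0 = 0
  1+1 = 0 carry 1
  0+0+1 = 1
  0+1 = 1
  0+1 = 1
  1+1 = 0 carry 1
  1+1+1 = 1 carry 1
  0+0+1 = 1
  1+0 = 1

0b111011100001000101001011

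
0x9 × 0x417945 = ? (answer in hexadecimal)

0x24D436D

Multiply each base-16 digit by 9, carrying:
  5×9 = 45 → write D carry 2
  4×9+2 = 38 → write 6 carry 2
  9×9+2 = 83 → write 3 carry 5
  7×9+5 = 68 → write 4 carry 4
  1×9+4 = 13 → write D
  4×9 = 36 → write 4 carry 2
  remaining carry: 2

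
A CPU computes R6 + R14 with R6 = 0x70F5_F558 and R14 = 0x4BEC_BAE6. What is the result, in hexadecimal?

0xBCE2B03E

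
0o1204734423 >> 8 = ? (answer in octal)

8 bits is not a whole number of base-8 digits; in binary: 1010000100111011100100010011 >> 8 = 10100001001110111001.

0o2411671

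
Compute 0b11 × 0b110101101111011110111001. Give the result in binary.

Multiply each base-2 digit by 3, carrying:
  1×3 = 3 → write 1 carry 1
  0×3+1 = 1 → write 1
  0×3 = 0 → write 0
  1×3 = 3 → write 1 carry 1
  1×3+1 = 4 → write 0 carry 2
  1×3+2 = 5 → write 1 carry 2
  0×3+2 = 2 → write 0 carry 1
  1×3+1 = 4 → write 0 carry 2
  1×3+2 = 5 → write 1 carry 2
  1×3+2 = 5 → write 1 carry 2
  1×3+2 = 5 → write 1 carry 2
  0×3+2 = 2 → write 0 carry 1
  1×3+1 = 4 → write 0 carry 2
  1×3+2 = 5 → write 1 carry 2
  1×3+2 = 5 → write 1 carry 2
  1×3+2 = 5 → write 1 carry 2
  0×3+2 = 2 → write 0 carry 1
  1×3+1 = 4 → write 0 carry 2
  1×3+2 = 5 → write 1 carry 2
  0×3+2 = 2 → write 0 carry 1
  1×3+1 = 4 → write 0 carry 2
  0×3+2 = 2 → write 0 carry 1
  1×3+1 = 4 → write 0 carry 2
  1×3+2 = 5 → write 1 carry 2
  remaining carry: 10

0b10100001001110011100101011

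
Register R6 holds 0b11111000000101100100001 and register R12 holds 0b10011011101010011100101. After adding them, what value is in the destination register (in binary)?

Add column by column in base 2, right to left:
  1+1 = 0 carry 1
  0+0+1 = 1
  0+1 = 1
  0+0 = 0
  0+0 = 0
  1+1 = 0 carry 1
  0+1+1 = 0 carry 1
  0+1+1 = 0 carry 1
  1+0+1 = 0 carry 1
  1+0+1 = 0 carry 1
  0+1+1 = 0 carry 1
  1+0+1 = 0 carry 1
  0+1+1 = 0 carry 1
  0+0+1 = 1
  0+1 = 1
  0+1 = 1
  0+1 = 1
  0+0 = 0
  1+1 = 0 carry 1
  1+1+1 = 1 carry 1
  1+0+1 = 0 carry 1
  1+0+1 = 0 carry 1
  1+1+1 = 1 carry 1
  final carry 1

0b110010011110000000000110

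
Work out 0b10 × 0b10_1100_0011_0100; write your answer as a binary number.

0b101100001101000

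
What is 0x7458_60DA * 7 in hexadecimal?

0x32E6AA5F6

Multiply each base-16 digit by 7, carrying:
  A×7 = 70 → write 6 carry 4
  D×7+4 = 95 → write F carry 5
  0×7+5 = 5 → write 5
  6×7 = 42 → write A carry 2
  8×7+2 = 58 → write A carry 3
  5×7+3 = 38 → write 6 carry 2
  4×7+2 = 30 → write E carry 1
  7×7+1 = 50 → write 2 carry 3
  remaining carry: 3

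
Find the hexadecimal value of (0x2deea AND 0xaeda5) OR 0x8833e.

0xacfbe

0x2deea AND 0xaeda5 = 0x2cca0.
Then OR with 0x8833e.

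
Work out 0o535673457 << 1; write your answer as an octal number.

1 bits is not a whole number of base-8 digits; in binary: 101011101110111011100101111 << 1 = 1010111011101110111001011110.

0o1273567136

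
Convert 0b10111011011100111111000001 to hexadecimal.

0x2EDCFC1

Group the bits into nibbles: 0010 1110 1101 1100 1111 1100 0001 → 2EDCFC1.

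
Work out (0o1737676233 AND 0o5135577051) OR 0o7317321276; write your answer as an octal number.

0o7337777277

0o1737676233 AND 0o5135577051 = 0o1135476011.
Then OR with 0o7317321276.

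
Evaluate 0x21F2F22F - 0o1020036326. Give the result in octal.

0o3154532531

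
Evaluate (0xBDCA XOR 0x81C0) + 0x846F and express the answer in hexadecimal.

0xC079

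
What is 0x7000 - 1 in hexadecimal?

0x6fff

The trailing 3 digits are 0, so subtracting 1 borrows through: they become F and the next digit up decrements.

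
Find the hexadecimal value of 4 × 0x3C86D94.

Multiply each base-16 digit by 4, carrying:
  4×4 = 16 → write 0 carry 1
  9×4+1 = 37 → write 5 carry 2
  D×4+2 = 54 → write 6 carry 3
  6×4+3 = 27 → write B carry 1
  8×4+1 = 33 → write 1 carry 2
  C×4+2 = 50 → write 2 carry 3
  3×4+3 = 15 → write F

0xF21B650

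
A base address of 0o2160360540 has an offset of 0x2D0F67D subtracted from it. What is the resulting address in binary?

0b1110111100001110101011100011

0o2160360540 = 0b10001110000011110000101100000 in binary.
0x2D0F67D = 0b10110100001111011001111101 in binary.
Subtract column by column in base 2:
  0-1 → 1 (borrow)
  0-0-1 → 1 (borrow)
  0-1-1 → 0 (borrow)
  0-1-1 → 0 (borrow)
  0-1-1 → 0 (borrow)
  1-1-1 → 1 (borrow)
  1-1-1 → 1 (borrow)
  0-0-1 → 1 (borrow)
  1-0-1 → 0
  0-1 → 1 (borrow)
  0-1-1 → 0 (borrow)
  0-0-1 → 1 (borrow)
  0-1-1 → 0 (borrow)
  1-1-1 → 1 (borrow)
  1-1-1 → 1 (borrow)
  1-1-1 → 1 (borrow)
  1-0-1 → 0
  0-0 → 0
  0-0 → 0
  0-0 → 0
  0-1 → 1 (borrow)
  0-0-1 → 1 (borrow)
  1-1-1 → 1 (borrow)
  1-1-1 → 1 (borrow)
  1-0-1 → 0
  0-1 → 1 (borrow)
  0-0-1 → 1 (borrow)
  0-0-1 → 1 (borrow)
  1-0-1 → 0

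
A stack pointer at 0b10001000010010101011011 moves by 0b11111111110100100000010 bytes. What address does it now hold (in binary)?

0b110001000000111001011101

Add column by column in base 2, right to left:
  1+0 = 1
  1+1 = 0 carry 1
  0+0+1 = 1
  1+0 = 1
  1+0 = 1
  0+0 = 0
  1+0 = 1
  0+0 = 0
  1+1 = 0 carry 1
  0+0+1 = 1
  1+0 = 1
  0+1 = 1
  0+0 = 0
  1+1 = 0 carry 1
  0+1+1 = 0 carry 1
  0+1+1 = 0 carry 1
  0+1+1 = 0 carry 1
  0+1+1 = 0 carry 1
  1+1+1 = 1 carry 1
  0+1+1 = 0 carry 1
  0+1+1 = 0 carry 1
  0+1+1 = 0 carry 1
  1+1+1 = 1 carry 1
  final carry 1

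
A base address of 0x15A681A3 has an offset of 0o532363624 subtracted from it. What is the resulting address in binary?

0x15A681A3 = 0b10101101001101000000110100011 in binary.
0o532363624 = 0b101011010011110011110010100 in binary.
Subtract column by column in base 2:
  1-0 → 1
  1-0 → 1
  0-1 → 1 (borrow)
  0-0-1 → 1 (borrow)
  0-1-1 → 0 (borrow)
  1-0-1 → 0
  0-0 → 0
  1-1 → 0
  1-1 → 0
  0-1 → 1 (borrow)
  0-1-1 → 0 (borrow)
  0-0-1 → 1 (borrow)
  0-0-1 → 1 (borrow)
  0-1-1 → 0 (borrow)
  0-1-1 → 0 (borrow)
  1-1-1 → 1 (borrow)
  0-1-1 → 0 (borrow)
  1-0-1 → 0
  1-0 → 1
  0-1 → 1 (borrow)
  0-0-1 → 1 (borrow)
  1-1-1 → 1 (borrow)
  0-1-1 → 0 (borrow)
  1-0-1 → 0
  1-1 → 0
  0-0 → 0
  1-1 → 0
  0-0 → 0
  1-0 → 1

0b10000001111001001101000001111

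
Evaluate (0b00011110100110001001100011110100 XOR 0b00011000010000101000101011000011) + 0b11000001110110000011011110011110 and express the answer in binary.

0b11001000101100100100100111010101

First 0b00011110100110001001100011110100 XOR 0b00011000010000101000101011000011 = 0b00000110110110100001001000110111.
Add column by column in base 2, right to left:
  1+0 = 1
  1+1 = 0 carry 1
  1+1+1 = 1 carry 1
  0+1+1 = 0 carry 1
  1+1+1 = 1 carry 1
  1+0+1 = 0 carry 1
  0+0+1 = 1
  0+1 = 1
  0+1 = 1
  1+1 = 0 carry 1
  0+1+1 = 0 carry 1
  0+0+1 = 1
  1+1 = 0 carry 1
  0+1+1 = 0 carry 1
  0+0+1 = 1
  0+0 = 0
  0+0 = 0
  1+0 = 1
  0+0 = 0
  1+1 = 0 carry 1
  1+1+1 = 1 carry 1
  0+0+1 = 1
  1+1 = 0 carry 1
  1+1+1 = 1 carry 1
  0+1+1 = 0 carry 1
  1+0+1 = 0 carry 1
  1+0+1 = 0 carry 1
  0+0+1 = 1
  0+0 = 0
  0+0 = 0
  0+1 = 1
  0+1 = 1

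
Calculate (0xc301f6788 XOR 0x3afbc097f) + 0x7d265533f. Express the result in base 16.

First 0xc301f6788 XOR 0x3afbc097f = 0xf9fa36ef7.
Add column by column in base 16, right to left:
  7+f = 6 carry 1
  f+3+1 = 3 carry 1
  e+3+1 = 2 carry 1
  6+5+1 = c
  3+5 = 8
  a+6 = 0 carry 1
  f+2+1 = 2 carry 1
  9+d+1 = 7 carry 1
  f+7+1 = 7 carry 1
  final carry 1

0x177208c236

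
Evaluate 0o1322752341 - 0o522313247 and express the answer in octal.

0o600437072

Subtract column by column in base 8:
  1-7 → 2 (borrow)
  4-4-1 → 7 (borrow)
  3-2-1 → 0
  2-3 → 7 (borrow)
  5-1-1 → 3
  7-3 → 4
  2-2 → 0
  2-2 → 0
  3-5 → 6 (borrow)
  1-0-1 → 0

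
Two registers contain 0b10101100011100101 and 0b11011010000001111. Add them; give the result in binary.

0b110000110011110100

Add column by column in base 2, right to left:
  1+1 = 0 carry 1
  0+1+1 = 0 carry 1
  1+1+1 = 1 carry 1
  0+1+1 = 0 carry 1
  0+0+1 = 1
  1+0 = 1
  1+0 = 1
  1+0 = 1
  0+0 = 0
  0+0 = 0
  0+1 = 1
  1+0 = 1
  1+1 = 0 carry 1
  0+1+1 = 0 carry 1
  1+0+1 = 0 carry 1
  0+1+1 = 0 carry 1
  1+1+1 = 1 carry 1
  final carry 1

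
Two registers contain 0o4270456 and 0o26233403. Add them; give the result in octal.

Add column by column in base 8, right to left:
  6+3 = 1 carry 1
  5+0+1 = 6
  4+4 = 0 carry 1
  0+3+1 = 4
  7+3 = 2 carry 1
  2+2+1 = 5
  4+6 = 2 carry 1
  0+2+1 = 3

0o32524061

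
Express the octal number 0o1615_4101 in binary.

0b1110001101100001000001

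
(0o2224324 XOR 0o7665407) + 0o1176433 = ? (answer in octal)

0o6640356

First 0o2224324 XOR 0o7665407 = 0o5441723.
Add column by column in base 8, right to left:
  3+3 = 6
  2+3 = 5
  7+4 = 3 carry 1
  1+6+1 = 0 carry 1
  4+7+1 = 4 carry 1
  4+1+1 = 6
  5+1 = 6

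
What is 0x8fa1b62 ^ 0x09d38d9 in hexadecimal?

0x86723bb

XOR each hex digit independently (no carries):
  8^0=8, f^9=6, a^d=7, 1^3=2, b^8=3, 6^d=b, 2^9=b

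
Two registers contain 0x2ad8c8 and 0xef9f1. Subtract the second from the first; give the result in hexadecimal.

Subtract column by column in base 16:
  8-1 → 7
  c-f → d (borrow)
  8-9-1 → e (borrow)
  d-f-1 → d (borrow)
  a-e-1 → b (borrow)
  2-0-1 → 1

0x1bded7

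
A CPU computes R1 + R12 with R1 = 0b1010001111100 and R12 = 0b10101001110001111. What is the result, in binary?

0b10110100000001011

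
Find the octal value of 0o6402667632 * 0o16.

0o133050015154

Multiply each base-8 digit by 14, carrying:
  2×14 = 28 → write 4 carry 3
  3×14+3 = 45 → write 5 carry 5
  6×14+5 = 89 → write 1 carry 11
  7×14+11 = 109 → write 5 carry 13
  6×14+13 = 97 → write 1 carry 12
  6×14+12 = 96 → write 0 carry 12
  2×14+12 = 40 → write 0 carry 5
  0×14+5 = 5 → write 5
  4×14 = 56 → write 0 carry 7
  6×14+7 = 91 → write 3 carry 11
  remaining carry: 13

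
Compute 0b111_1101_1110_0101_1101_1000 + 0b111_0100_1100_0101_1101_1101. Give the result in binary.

Add column by column in base 2, right to left:
  0+1 = 1
  0+0 = 0
  0+1 = 1
  1+1 = 0 carry 1
  1+1+1 = 1 carry 1
  0+0+1 = 1
  1+1 = 0 carry 1
  1+1+1 = 1 carry 1
  1+1+1 = 1 carry 1
  0+0+1 = 1
  1+1 = 0 carry 1
  0+0+1 = 1
  0+0 = 0
  1+0 = 1
  1+1 = 0 carry 1
  1+1+1 = 1 carry 1
  1+0+1 = 0 carry 1
  0+0+1 = 1
  1+1 = 0 carry 1
  1+0+1 = 0 carry 1
  1+1+1 = 1 carry 1
  1+1+1 = 1 carry 1
  1+1+1 = 1 carry 1
  final carry 1

0b111100101010101110110101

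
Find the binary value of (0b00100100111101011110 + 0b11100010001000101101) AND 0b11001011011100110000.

0b11000100000000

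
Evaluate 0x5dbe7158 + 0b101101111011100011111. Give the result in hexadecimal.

0b101101111011100011111 = 0x16f71f in hexadecimal.
Add column by column in base 16, right to left:
  8+f = 7 carry 1
  5+1+1 = 7
  1+7 = 8
  7+f = 6 carry 1
  e+6+1 = 5 carry 1
  b+1+1 = d
  d+0 = d
  5+0 = 5

0x5dd56877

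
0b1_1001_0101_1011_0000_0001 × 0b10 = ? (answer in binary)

0b1100101011011000000010

Multiply each base-2 digit by 2, carrying:
  1×2 = 2 → write 0 carry 1
  0×2+1 = 1 → write 1
  0×2 = 0 → write 0
  0×2 = 0 → write 0
  0×2 = 0 → write 0
  0×2 = 0 → write 0
  0×2 = 0 → write 0
  0×2 = 0 → write 0
  1×2 = 2 → write 0 carry 1
  1×2+1 = 3 → write 1 carry 1
  0×2+1 = 1 → write 1
  1×2 = 2 → write 0 carry 1
  1×2+1 = 3 → write 1 carry 1
  0×2+1 = 1 → write 1
  1×2 = 2 → write 0 carry 1
  0×2+1 = 1 → write 1
  1×2 = 2 → write 0 carry 1
  0×2+1 = 1 → write 1
  0×2 = 0 → write 0
  1×2 = 2 → write 0 carry 1
  1×2+1 = 3 → write 1 carry 1
  remaining carry: 1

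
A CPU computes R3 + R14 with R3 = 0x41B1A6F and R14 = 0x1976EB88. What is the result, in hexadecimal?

0x1D9205F7

Add column by column in base 16, right to left:
  F+8 = 7 carry 1
  6+8+1 = F
  A+B = 5 carry 1
  1+E+1 = 0 carry 1
  B+6+1 = 2 carry 1
  1+7+1 = 9
  4+9 = D
  0+1 = 1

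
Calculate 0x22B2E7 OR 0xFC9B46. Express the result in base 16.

0xFEBBE7

OR each hex digit independently (no carries):
  2|F=F, 2|C=E, B|9=B, 2|B=B, E|4=E, 7|6=7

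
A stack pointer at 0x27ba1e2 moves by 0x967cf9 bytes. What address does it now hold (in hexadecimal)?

Add column by column in base 16, right to left:
  2+9 = b
  e+f = d carry 1
  1+c+1 = e
  a+7 = 1 carry 1
  b+6+1 = 2 carry 1
  7+9+1 = 1 carry 1
  2+0+1 = 3

0x3121edb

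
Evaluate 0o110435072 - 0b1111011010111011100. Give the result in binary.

0o110435072 = 0b1001000100011101000111010 in binary.
Subtract column by column in base 2:
  0-0 → 0
  1-0 → 1
  0-1 → 1 (borrow)
  1-1-1 → 1 (borrow)
  1-1-1 → 1 (borrow)
  1-0-1 → 0
  0-1 → 1 (borrow)
  0-1-1 → 0 (borrow)
  0-1-1 → 0 (borrow)
  1-0-1 → 0
  0-1 → 1 (borrow)
  1-0-1 → 0
  1-1 → 0
  1-1 → 0
  0-0 → 0
  0-1 → 1 (borrow)
  0-1-1 → 0 (borrow)
  1-1-1 → 1 (borrow)
  0-1-1 → 0 (borrow)
  0-0-1 → 1 (borrow)
  0-0-1 → 1 (borrow)
  1-0-1 → 0
  0-0 → 0
  0-0 → 0
  1-0 → 1

0b1000110101000010001011110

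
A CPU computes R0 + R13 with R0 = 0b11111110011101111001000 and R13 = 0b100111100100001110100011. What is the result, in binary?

Add column by column in base 2, right to left:
  0+1 = 1
  0+1 = 1
  0+0 = 0
  1+0 = 1
  0+0 = 0
  0+1 = 1
  1+0 = 1
  1+1 = 0 carry 1
  1+1+1 = 1 carry 1
  1+1+1 = 1 carry 1
  0+0+1 = 1
  1+0 = 1
  1+0 = 1
  1+0 = 1
  0+1 = 1
  0+0 = 0
  1+0 = 1
  1+1 = 0 carry 1
  1+1+1 = 1 carry 1
  1+1+1 = 1 carry 1
  1+1+1 = 1 carry 1
  1+0+1 = 0 carry 1
  1+0+1 = 0 carry 1
  0+1+1 = 0 carry 1
  final carry 1

0b1000111010111111101101011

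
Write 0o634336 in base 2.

Each octal digit is 3 bits: 6=110 3=011 4=100 3=011 3=011 6=110.

0b110011100011011110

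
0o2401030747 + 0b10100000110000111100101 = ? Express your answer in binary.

0o2401030747 = 0b10100000001000011000111100111 in binary.
Add column by column in base 2, right to left:
  1+1 = 0 carry 1
  1+0+1 = 0 carry 1
  1+1+1 = 1 carry 1
  0+0+1 = 1
  0+0 = 0
  1+1 = 0 carry 1
  1+1+1 = 1 carry 1
  1+1+1 = 1 carry 1
  1+1+1 = 1 carry 1
  0+0+1 = 1
  0+0 = 0
  0+0 = 0
  1+0 = 1
  1+1 = 0 carry 1
  0+1+1 = 0 carry 1
  0+0+1 = 1
  0+0 = 0
  0+0 = 0
  1+0 = 1
  0+0 = 0
  0+1 = 1
  0+0 = 0
  0+1 = 1
  0+0 = 0
  0+0 = 0
  0+0 = 0
  1+0 = 1
  0+0 = 0
  1+0 = 1

0b10100010101001001001111001100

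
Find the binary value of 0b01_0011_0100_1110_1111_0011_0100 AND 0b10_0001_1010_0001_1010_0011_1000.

0b00000100000000101000110000

AND bit by bit (1 only where both bits are 1):
  01001101001110111100110100
& 10000110100001101000111000
= 00000100000000101000110000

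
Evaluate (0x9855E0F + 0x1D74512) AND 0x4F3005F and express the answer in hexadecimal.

0x500001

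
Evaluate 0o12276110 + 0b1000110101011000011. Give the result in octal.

0o13363413

0b1000110101011000011 = 0o1065303 in octal.
Add column by column in base 8, right to left:
  0+3 = 3
  1+0 = 1
  1+3 = 4
  6+5 = 3 carry 1
  7+6+1 = 6 carry 1
  2+0+1 = 3
  2+1 = 3
  1+0 = 1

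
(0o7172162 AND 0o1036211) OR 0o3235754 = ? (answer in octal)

0o7172162 AND 0o1036211 = 0o1032000.
Then OR with 0o3235754.

0o3237754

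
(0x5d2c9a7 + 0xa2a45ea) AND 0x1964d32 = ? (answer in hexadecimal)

Add column by column in base 16, right to left:
  7+a = 1 carry 1
  a+e+1 = 9 carry 1
  9+5+1 = f
  c+4 = 0 carry 1
  2+a+1 = d
  d+2 = f
  5+a = f
Sum = 0xffd0f91; now AND with 0x1964d32:
  f&1=1, f&9=9, d&6=4, 0&4=0, f&d=d, 9&3=1, 1&2=0

0x1940d10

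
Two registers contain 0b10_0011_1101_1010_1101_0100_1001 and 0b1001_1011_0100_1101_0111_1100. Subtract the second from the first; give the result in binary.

0b1101000100101111111001101

Subtract column by column in base 2:
  1-0 → 1
  0-0 → 0
  0-1 → 1 (borrow)
  1-1-1 → 1 (borrow)
  0-1-1 → 0 (borrow)
  0-1-1 → 0 (borrow)
  1-1-1 → 1 (borrow)
  0-0-1 → 1 (borrow)
  1-1-1 → 1 (borrow)
  0-0-1 → 1 (borrow)
  1-1-1 → 1 (borrow)
  1-1-1 → 1 (borrow)
  0-0-1 → 1 (borrow)
  1-0-1 → 0
  0-1 → 1 (borrow)
  1-0-1 → 0
  1-1 → 0
  0-1 → 1 (borrow)
  1-0-1 → 0
  1-1 → 0
  1-1 → 0
  1-0 → 1
  0-0 → 0
  0-1 → 1 (borrow)
  0-0-1 → 1 (borrow)
  1-0-1 → 0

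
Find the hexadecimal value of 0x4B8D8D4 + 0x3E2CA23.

Add column by column in base 16, right to left:
  4+3 = 7
  D+2 = F
  8+A = 2 carry 1
  D+C+1 = A carry 1
  8+2+1 = B
  B+E = 9 carry 1
  4+3+1 = 8

0x89BA2F7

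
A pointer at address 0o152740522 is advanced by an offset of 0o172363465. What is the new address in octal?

0o345324207

Add column by column in base 8, right to left:
  2+5 = 7
  2+6 = 0 carry 1
  5+4+1 = 2 carry 1
  0+3+1 = 4
  4+6 = 2 carry 1
  7+3+1 = 3 carry 1
  2+2+1 = 5
  5+7 = 4 carry 1
  1+1+1 = 3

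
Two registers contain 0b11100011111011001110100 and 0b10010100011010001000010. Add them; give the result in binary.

Add column by column in base 2, right to left:
  0+0 = 0
  0+1 = 1
  1+0 = 1
  0+0 = 0
  1+0 = 1
  1+0 = 1
  1+1 = 0 carry 1
  0+0+1 = 1
  0+0 = 0
  1+0 = 1
  1+1 = 0 carry 1
  0+0+1 = 1
  1+1 = 0 carry 1
  1+1+1 = 1 carry 1
  1+0+1 = 0 carry 1
  1+0+1 = 0 carry 1
  1+0+1 = 0 carry 1
  0+1+1 = 0 carry 1
  0+0+1 = 1
  0+1 = 1
  1+0 = 1
  1+0 = 1
  1+1 = 0 carry 1
  final carry 1

0b101111000010101010110110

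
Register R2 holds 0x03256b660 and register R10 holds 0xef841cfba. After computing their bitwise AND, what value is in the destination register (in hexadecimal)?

AND each hex digit independently (no carries):
  0&e=0, 3&f=3, 2&8=0, 5&4=4, 6&1=0, b&c=8, 6&f=6, 6&b=2, 0&a=0

0x030408620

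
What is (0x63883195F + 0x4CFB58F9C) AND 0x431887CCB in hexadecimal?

Add column by column in base 16, right to left:
  F+C = B carry 1
  5+9+1 = F
  9+F = 8 carry 1
  1+8+1 = A
  3+5 = 8
  8+B = 3 carry 1
  8+F+1 = 8 carry 1
  3+C+1 = 0 carry 1
  6+4+1 = B
Sum = 0xB0838A8FB; now AND with 0x431887CCB:
  B&4=0, 0&3=0, 8&1=0, 3&8=0, 8&8=8, A&7=2, 8&C=8, F&C=C, B&B=B

0x828CB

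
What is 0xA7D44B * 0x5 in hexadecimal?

0x3472577

Multiply each base-16 digit by 5, carrying:
  B×5 = 55 → write 7 carry 3
  4×5+3 = 23 → write 7 carry 1
  4×5+1 = 21 → write 5 carry 1
  D×5+1 = 66 → write 2 carry 4
  7×5+4 = 39 → write 7 carry 2
  A×5+2 = 52 → write 4 carry 3
  remaining carry: 3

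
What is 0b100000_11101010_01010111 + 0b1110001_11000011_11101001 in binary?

0b100100101010111001000000

Add column by column in base 2, right to left:
  1+1 = 0 carry 1
  1+0+1 = 0 carry 1
  1+0+1 = 0 carry 1
  0+1+1 = 0 carry 1
  1+0+1 = 0 carry 1
  0+1+1 = 0 carry 1
  1+1+1 = 1 carry 1
  0+1+1 = 0 carry 1
  0+1+1 = 0 carry 1
  1+1+1 = 1 carry 1
  0+0+1 = 1
  1+0 = 1
  0+0 = 0
  1+0 = 1
  1+1 = 0 carry 1
  1+1+1 = 1 carry 1
  0+1+1 = 0 carry 1
  0+0+1 = 1
  0+0 = 0
  0+0 = 0
  0+1 = 1
  1+1 = 0 carry 1
  0+1+1 = 0 carry 1
  final carry 1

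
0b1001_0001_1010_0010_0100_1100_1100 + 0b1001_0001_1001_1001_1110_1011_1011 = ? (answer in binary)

0b10010001100111100001110000111

Add column by column in base 2, right to left:
  0+1 = 1
  0+1 = 1
  1+0 = 1
  1+1 = 0 carry 1
  0+1+1 = 0 carry 1
  0+1+1 = 0 carry 1
  1+0+1 = 0 carry 1
  1+1+1 = 1 carry 1
  0+0+1 = 1
  0+1 = 1
  1+1 = 0 carry 1
  0+1+1 = 0 carry 1
  0+1+1 = 0 carry 1
  1+0+1 = 0 carry 1
  0+0+1 = 1
  0+1 = 1
  0+1 = 1
  1+0 = 1
  0+0 = 0
  1+1 = 0 carry 1
  1+1+1 = 1 carry 1
  0+0+1 = 1
  0+0 = 0
  0+0 = 0
  1+1 = 0 carry 1
  0+0+1 = 1
  0+0 = 0
  1+1 = 0 carry 1
  final carry 1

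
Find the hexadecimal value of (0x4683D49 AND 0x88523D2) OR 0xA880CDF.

0x4683D49 AND 0x88523D2 = 0x0002140.
Then OR with 0xA880CDF.

0xA882DDF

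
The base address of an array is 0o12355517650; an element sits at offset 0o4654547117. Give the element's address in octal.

0o17232266767

Add column by column in base 8, right to left:
  0+7 = 7
  5+1 = 6
  6+1 = 7
  7+7 = 6 carry 1
  1+4+1 = 6
  5+5 = 2 carry 1
  5+4+1 = 2 carry 1
  5+5+1 = 3 carry 1
  3+6+1 = 2 carry 1
  2+4+1 = 7
  1+0 = 1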